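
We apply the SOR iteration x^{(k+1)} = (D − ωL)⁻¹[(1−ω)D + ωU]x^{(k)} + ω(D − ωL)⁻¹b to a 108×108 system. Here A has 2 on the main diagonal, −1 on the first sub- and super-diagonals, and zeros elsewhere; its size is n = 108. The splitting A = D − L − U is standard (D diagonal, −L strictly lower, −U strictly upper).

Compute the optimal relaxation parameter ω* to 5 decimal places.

ω* = 1.94398

spectrum of D⁻¹(L+U) = {cos(kπ/109) : 1≤k≤108}; ρ_J = cos(π/109) = 0.99958.
root = sin(π/109) = 0.028818  (since 1−cos² = sin²).
ω* = 2 / (1 + 0.028818) = 2 / 1.028818 ≈ 1.94398.
ρ(B_{ω*}) = ω*−1 = 0.94398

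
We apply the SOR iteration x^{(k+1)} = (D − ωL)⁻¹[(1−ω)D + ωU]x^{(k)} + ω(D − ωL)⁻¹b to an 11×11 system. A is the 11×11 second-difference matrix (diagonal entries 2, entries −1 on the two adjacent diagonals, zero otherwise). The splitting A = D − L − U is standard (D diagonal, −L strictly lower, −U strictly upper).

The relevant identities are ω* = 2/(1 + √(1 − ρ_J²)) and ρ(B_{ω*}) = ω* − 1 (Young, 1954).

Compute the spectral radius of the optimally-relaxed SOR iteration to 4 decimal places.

½·tridiag(1,0,1) at n=11: λ_k = cos(kπ/12); max |λ| at k=1 ⇒ ρ_J = cos(π/12) ≈ 0.9659.
√(1−ρ_J²) simplifies to sin(π/12) = 0.25882.
Then 2/(1+√(1−ρ_J²)) = 2/(1+0.25882); ω* = 2/1.25882 = 1.5888.
Hence ρ(B_{ω*}) = 1.5888 − 1 = 0.5888.

ρ_SOR = 0.5888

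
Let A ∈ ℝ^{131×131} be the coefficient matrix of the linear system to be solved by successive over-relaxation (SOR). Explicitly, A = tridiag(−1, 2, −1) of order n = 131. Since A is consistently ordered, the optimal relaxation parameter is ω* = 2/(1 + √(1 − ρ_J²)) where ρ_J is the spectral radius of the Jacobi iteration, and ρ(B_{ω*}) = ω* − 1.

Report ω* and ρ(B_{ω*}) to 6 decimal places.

½·tridiag(1,0,1) at n=131: λ_k = cos(kπ/132); max |λ| at k=1 ⇒ ρ_J = cos(π/132) ≈ 0.999717.
√(1−ρ_J²) simplifies to sin(π/132) = 0.0237977.
[ω*] 2 ÷ (1 + 0.0237977) = 2 ÷ 1.0237977 = 1.953511.
[ρ_SOR] ω* − 1 = 0.953511.

ω* = 1.953511, ρ_SOR = 0.953511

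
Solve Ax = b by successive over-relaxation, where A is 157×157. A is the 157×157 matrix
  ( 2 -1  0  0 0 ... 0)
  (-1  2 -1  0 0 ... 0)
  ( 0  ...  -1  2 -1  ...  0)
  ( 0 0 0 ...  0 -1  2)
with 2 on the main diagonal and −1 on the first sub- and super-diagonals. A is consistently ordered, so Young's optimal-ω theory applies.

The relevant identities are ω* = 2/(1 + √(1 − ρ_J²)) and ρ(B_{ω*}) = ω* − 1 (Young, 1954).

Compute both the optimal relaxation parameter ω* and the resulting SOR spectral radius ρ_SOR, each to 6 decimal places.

½·tridiag(1,0,1) at n=157: λ_k = cos(kπ/158); max |λ| at k=1 ⇒ ρ_J = cos(π/158) ≈ 0.999802.
√(1−ρ_J²) simplifies to sin(π/158) = 0.0198822.
ω* = 2/(1 + 0.0198822) = 2/1.0198822 = 1.961011.
ρ_SOR = ω* − 1 = 1.961011 − 1 = 0.961011.

ω* = 1.961011, ρ_SOR = 0.961011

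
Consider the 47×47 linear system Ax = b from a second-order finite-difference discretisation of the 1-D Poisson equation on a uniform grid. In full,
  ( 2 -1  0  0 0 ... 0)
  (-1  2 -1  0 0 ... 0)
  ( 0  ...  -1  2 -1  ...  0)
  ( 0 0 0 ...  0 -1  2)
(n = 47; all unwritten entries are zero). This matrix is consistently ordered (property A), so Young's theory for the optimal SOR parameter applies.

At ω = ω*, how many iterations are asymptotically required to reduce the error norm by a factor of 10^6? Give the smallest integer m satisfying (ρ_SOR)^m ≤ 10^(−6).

With n=47, ρ(Jacobi) = cos(π/48) = 0.9978589.
√(1−ρ_J²) simplifies to sin(π/48) = 0.0654031.
ω* = 2/(1+0.0654031) = 1.8772237
ρ(B_{ω*}) = ω*−1 = 0.8772237
(0.8772237)^m ≤ 10^{−6}  ⇒  m·ln(0.8772237) ≤ −6·ln10  ⇒  m ≥ 105.467  ⇒  m = 106

m = 106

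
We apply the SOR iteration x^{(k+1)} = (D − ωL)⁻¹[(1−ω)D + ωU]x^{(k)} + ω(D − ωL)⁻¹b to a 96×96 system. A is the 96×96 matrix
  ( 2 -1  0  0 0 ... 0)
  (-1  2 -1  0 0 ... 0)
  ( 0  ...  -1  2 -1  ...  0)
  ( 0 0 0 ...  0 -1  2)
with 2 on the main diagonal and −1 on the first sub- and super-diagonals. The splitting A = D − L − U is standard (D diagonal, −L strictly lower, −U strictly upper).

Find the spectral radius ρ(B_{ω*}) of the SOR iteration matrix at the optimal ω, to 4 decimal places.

B_J for the 96×96 system has eigenvalues cos(kπ/97); ρ_J = cos(π/97) = 0.9995.
√(1−ρ_J²) simplifies to sin(π/97) = 0.03238.
ω* = 2 / (1 + 0.03238) = 2 / 1.03238 ≈ 1.9373.
[ρ_SOR] ω* − 1 = 0.9373.

ρ_SOR = 0.9373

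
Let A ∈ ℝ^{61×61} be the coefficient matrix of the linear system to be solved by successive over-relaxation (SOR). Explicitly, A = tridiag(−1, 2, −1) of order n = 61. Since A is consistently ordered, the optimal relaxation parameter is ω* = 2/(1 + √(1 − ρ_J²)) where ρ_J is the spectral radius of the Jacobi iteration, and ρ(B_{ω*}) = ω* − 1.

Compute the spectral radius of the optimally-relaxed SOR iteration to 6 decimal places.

½·tridiag(1,0,1) at n=61: λ_k = cos(kπ/62); max |λ| at k=1 ⇒ ρ_J = cos(π/62) ≈ 0.998717.
√(1−ρ_J²) simplifies to sin(π/62) = 0.0506492.
Then 2/(1+√(1−ρ_J²)) = 2/(1+0.0506492); ω* = 2/1.0506492 = 1.903585.
At ω = 1.903585 every |λ(B_ω)| = ω−1, so ρ_SOR = 0.903585.

ρ_SOR = 0.903585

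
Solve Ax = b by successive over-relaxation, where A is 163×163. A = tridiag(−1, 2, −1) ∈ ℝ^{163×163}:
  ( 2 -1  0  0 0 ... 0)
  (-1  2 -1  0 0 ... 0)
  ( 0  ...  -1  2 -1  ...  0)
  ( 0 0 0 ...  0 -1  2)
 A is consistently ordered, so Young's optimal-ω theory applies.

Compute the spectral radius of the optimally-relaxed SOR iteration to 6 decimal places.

ρ_SOR = 0.962410

ρ_J = max_k |cos(kπ/164)| = cos(π/164) = 0.999817
√(1−ρ_J²) = |sin(π/164)| = 0.0191549
[ω*] 2 ÷ (1 + 0.0191549) = 2 ÷ 1.0191549 = 1.962410.
and ρ(B_{ω*}) = 1.962410 − 1 = 0.962410.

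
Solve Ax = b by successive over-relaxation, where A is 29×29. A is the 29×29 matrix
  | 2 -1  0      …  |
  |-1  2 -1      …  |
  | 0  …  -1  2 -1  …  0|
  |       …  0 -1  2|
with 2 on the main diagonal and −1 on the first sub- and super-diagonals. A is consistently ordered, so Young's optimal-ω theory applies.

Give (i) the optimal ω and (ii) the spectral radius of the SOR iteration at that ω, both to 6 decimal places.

ω* = 1.810727, ρ_SOR = 0.810727

spectrum of D⁻¹(L+U) = {cos(kπ/30) : 1≤k≤29}; ρ_J = cos(π/30) = 0.994522.
root = sin(π/30) = 0.1045285  (since 1−cos² = sin²).
ω* = 2/(1+0.1045285) = 1.810727
ρ_SOR = ω* − 1 ≈ 0.810727.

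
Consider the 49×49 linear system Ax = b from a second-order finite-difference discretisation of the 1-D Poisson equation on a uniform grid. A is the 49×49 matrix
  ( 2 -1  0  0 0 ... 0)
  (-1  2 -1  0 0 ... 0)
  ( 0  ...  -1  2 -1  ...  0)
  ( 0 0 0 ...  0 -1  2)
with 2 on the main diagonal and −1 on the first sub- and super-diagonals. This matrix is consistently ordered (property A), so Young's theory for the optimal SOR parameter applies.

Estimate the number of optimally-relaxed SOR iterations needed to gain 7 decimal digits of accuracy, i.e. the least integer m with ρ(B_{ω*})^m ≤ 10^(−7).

½·tridiag(1,0,1) at n=49: λ_k = cos(kπ/50); max |λ| at k=1 ⇒ ρ_J = cos(π/50) ≈ 0.9980267.
root = sin(π/50) = 0.0627905  (since 1−cos² = sin²).
ω* = 2/(1+0.0627905) = 1.8818384
ρ_SOR = ω* − 1 = 1.8818384 − 1 = 0.8818384.
(0.8818384)^m ≤ 10^{−7}  ⇒  m·ln(0.8818384) ≤ −7·ln10  ⇒  m ≥ 128.180  ⇒  m = 129

m = 129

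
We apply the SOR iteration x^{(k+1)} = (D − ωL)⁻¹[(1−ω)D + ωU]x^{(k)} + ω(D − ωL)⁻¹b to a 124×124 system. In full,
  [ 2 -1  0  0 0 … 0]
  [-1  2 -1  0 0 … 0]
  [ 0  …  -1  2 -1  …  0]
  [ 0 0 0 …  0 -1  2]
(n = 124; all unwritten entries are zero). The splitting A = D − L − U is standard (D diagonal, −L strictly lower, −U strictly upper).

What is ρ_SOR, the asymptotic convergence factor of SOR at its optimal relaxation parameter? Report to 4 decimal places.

½·tridiag(1,0,1) at n=124: λ_k = cos(kπ/125); max |λ| at k=1 ⇒ ρ_J = cos(π/125) ≈ 0.9997.
1 − cos²(π/125) = sin²(π/125) ⇒ √(1−ρ_J²) = sin(π/125) = 0.02513.
ω* = 2/(1+0.02513) = 1.9510
[ρ_SOR] ω* − 1 = 0.9510.

ρ_SOR = 0.9510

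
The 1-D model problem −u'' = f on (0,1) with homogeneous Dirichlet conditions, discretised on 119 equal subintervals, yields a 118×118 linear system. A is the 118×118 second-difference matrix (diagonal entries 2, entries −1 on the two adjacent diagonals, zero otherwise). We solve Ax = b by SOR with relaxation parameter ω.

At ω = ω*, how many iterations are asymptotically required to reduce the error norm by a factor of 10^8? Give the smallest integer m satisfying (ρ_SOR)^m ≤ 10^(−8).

m = 349

n=118: λ(B_J) = 1 − λ(A)/2 = cos(kπ/119); k=1 gives ρ_J = 0.9996515.
1 − cos²(π/119) = sin²(π/119) ⇒ √(1−ρ_J²) = sin(π/119) = 0.0263969.
ω* = 2/(1+0.0263969) = 1.9485640
and ρ(B_{ω*}) = 1.9485640 − 1 = 0.9485640.
ρ_SOR^m ≤ 10^(−8) ⇔ m ≥ 8·ln10/(−ln 0.9485640) = 18.4207/0.052806 = 348.837; m = ⌈348.837⌉ = 349.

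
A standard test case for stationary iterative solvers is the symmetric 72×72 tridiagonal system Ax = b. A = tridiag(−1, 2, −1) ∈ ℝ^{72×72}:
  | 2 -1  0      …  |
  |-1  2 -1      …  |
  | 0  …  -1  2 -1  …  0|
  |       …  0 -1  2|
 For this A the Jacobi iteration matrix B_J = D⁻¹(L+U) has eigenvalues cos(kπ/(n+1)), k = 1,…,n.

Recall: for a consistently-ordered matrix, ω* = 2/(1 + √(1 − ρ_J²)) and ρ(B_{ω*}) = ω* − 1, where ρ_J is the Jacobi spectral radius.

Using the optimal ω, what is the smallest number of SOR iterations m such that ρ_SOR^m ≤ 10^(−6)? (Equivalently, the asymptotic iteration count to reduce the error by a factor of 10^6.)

m = 161

spectrum of D⁻¹(L+U) = {cos(kπ/73) : 1≤k≤72}; ρ_J = cos(π/73) = 0.9990741.
root = sin(π/73) = 0.0430222  (since 1−cos² = sin²).
Then 2/(1+√(1−ρ_J²)) = 2/(1+0.0430222); ω* = 2/1.0430222 = 1.9175047.
At ω = 1.9175047 every |λ(B_ω)| = ω−1, so ρ_SOR = 0.9175047.
(0.9175047)^m ≤ 10^{−6}  ⇒  m·ln(0.9175047) ≤ −6·ln10  ⇒  m ≥ 160.463  ⇒  m = 161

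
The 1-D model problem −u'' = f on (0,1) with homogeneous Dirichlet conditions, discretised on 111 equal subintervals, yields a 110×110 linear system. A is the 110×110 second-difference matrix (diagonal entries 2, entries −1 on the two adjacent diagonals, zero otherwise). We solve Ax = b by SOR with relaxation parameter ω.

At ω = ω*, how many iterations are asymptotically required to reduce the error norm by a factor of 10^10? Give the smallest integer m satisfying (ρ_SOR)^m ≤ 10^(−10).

m = 407

n=110: λ(B_J) = 1 − λ(A)/2 = cos(kπ/111); k=1 gives ρ_J = 0.9995995.
√(1−ρ_J²) = |sin(π/111)| = 0.0282989
Young: ω* = 2/(1+√(1−ρ_J²)) = 2/(1+0.0282989) = 2/1.0282989 = 1.9449598.
[ρ_SOR] ω* − 1 = 0.9449598.
(0.9449598)^m ≤ 10^{−10}  ⇒  m·ln(0.9449598) ≤ −10·ln10  ⇒  m ≥ 406.725  ⇒  m = 407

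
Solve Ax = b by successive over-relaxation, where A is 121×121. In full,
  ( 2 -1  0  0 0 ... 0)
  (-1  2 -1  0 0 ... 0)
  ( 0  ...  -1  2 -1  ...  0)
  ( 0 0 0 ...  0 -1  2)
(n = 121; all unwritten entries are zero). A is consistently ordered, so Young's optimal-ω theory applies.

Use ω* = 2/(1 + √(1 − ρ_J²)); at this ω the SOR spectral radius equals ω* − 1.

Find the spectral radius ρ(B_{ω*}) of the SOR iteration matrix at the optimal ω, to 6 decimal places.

ρ_J = max_k |cos(kπ/122)| = cos(π/122) = 0.999668
√(1 − cos²(π/122)) = sin(π/122) ≈ 0.0257479.
ω* = 2 / (1 + 0.0257479) = 2 / 1.0257479 ≈ 1.949797.
[ρ_SOR] ω* − 1 = 0.949797.

ρ_SOR = 0.949797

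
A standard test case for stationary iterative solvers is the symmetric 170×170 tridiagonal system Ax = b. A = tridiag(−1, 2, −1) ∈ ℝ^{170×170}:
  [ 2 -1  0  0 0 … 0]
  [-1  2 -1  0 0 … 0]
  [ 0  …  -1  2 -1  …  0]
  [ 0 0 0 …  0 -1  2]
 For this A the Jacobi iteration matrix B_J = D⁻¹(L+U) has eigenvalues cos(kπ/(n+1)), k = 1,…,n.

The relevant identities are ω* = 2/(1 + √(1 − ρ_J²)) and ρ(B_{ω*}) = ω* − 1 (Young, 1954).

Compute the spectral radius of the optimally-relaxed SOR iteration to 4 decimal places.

ρ_SOR = 0.9639

B_J for the 170×170 system has eigenvalues cos(kπ/171); ρ_J = cos(π/171) = 0.9998.
1 − cos²(π/171) = sin²(π/171) ⇒ √(1−ρ_J²) = sin(π/171) = 0.01837.
ω* = 2/(1 + 0.01837) = 2/1.01837 = 1.9639.
At ω = 1.9639 every |λ(B_ω)| = ω−1, so ρ_SOR = 0.9639.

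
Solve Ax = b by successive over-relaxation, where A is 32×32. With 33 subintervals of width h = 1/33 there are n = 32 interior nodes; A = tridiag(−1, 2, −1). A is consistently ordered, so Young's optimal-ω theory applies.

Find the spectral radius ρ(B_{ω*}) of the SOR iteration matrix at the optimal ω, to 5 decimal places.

[ρ_J] n=32: ρ(B_J) = cos(π/(n+1)) = cos(π/33) = 0.99547.
√(1−ρ_J²) = |sin(π/33)| = 0.095056
Young: ω* = 2/(1+√(1−ρ_J²)) = 2/(1+0.095056) = 2/1.095056 = 1.82639.
Hence ρ(B_{ω*}) = 1.82639 − 1 = 0.82639.

ρ_SOR = 0.82639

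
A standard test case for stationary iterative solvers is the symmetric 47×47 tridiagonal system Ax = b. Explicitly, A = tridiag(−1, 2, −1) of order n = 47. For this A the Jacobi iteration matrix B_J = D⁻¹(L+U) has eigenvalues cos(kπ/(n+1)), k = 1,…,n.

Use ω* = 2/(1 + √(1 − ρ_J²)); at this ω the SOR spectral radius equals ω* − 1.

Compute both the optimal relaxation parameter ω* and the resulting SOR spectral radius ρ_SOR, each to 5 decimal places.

ω* = 1.87722, ρ_SOR = 0.87722

ρ_J = max_k |cos(kπ/48)| = cos(π/48) = 0.99786
√(1−ρ_J²) = |sin(π/48)| = 0.065403
ω* = 2/(1+0.065403) = 1.87722
ρ_SOR = ω* − 1 = 1.87722 − 1 = 0.87722.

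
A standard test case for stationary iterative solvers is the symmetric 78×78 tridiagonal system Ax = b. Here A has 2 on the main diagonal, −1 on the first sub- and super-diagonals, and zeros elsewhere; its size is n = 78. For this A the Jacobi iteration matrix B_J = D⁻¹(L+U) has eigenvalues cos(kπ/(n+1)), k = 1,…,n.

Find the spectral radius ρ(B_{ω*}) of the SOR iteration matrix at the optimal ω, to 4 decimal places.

[ρ_J] n=78: ρ(B_J) = cos(π/(n+1)) = cos(π/79) = 0.9992.
√(1−ρ_J²) simplifies to sin(π/79) = 0.03976.
So ω* = 2/1.03976 = 1.9235 (Young).
ρ_SOR = ω* − 1 = 1.9235 − 1 = 0.9235.

ρ_SOR = 0.9235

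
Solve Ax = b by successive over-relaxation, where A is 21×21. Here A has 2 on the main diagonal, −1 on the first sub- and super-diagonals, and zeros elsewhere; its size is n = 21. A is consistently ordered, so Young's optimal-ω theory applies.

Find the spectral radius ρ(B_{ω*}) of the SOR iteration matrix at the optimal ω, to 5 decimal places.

With n=21, ρ(Jacobi) = cos(π/22) = 0.98982.
√(1−ρ_J²) simplifies to sin(π/22) = 0.142315.
ω* = 2 / (1 + 0.142315) = 2 / 1.142315 ≈ 1.75083.
[ρ_SOR] ω* − 1 = 0.75083.

ρ_SOR = 0.75083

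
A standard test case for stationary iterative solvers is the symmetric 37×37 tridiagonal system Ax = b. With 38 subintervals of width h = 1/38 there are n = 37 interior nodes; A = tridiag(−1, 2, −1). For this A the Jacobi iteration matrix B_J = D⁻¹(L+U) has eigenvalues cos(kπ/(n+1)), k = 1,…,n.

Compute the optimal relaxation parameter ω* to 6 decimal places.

n=37: λ(B_J) = 1 − λ(A)/2 = cos(kπ/38); k=1 gives ρ_J = 0.996584.
1 − cos²(π/38) = sin²(π/38) ⇒ √(1−ρ_J²) = sin(π/38) = 0.0825793.
ω* = 2/(1 + 0.0825793) = 2/1.0825793 = 1.847440.
ρ(B_{ω*}) = ω*−1 = 0.847440

ω* = 1.847440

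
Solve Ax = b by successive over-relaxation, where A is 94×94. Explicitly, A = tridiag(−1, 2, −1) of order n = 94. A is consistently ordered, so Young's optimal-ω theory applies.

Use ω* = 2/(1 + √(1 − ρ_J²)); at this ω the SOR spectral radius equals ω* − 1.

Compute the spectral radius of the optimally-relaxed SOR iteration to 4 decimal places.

ρ_SOR = 0.9360

B_J for the 94×94 system has eigenvalues cos(kπ/95); ρ_J = cos(π/95) = 0.9995.
√(1−ρ_J²) = |sin(π/95)| = 0.03306
ω* = 2/(1+0.03306) = 1.9360
Hence ρ(B_{ω*}) = 1.9360 − 1 = 0.9360.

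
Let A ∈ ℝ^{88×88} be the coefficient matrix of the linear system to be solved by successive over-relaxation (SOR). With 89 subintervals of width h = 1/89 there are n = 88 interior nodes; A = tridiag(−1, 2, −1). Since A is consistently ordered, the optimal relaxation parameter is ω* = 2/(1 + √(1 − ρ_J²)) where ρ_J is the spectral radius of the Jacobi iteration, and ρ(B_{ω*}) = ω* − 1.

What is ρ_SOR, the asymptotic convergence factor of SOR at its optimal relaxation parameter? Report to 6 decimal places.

ρ_SOR = 0.931823

With n=88, ρ(Jacobi) = cos(π/89) = 0.999377.
√(1 − cos²(π/89)) = sin(π/89) ≈ 0.0352915.
Young: ω* = 2/(1+√(1−ρ_J²)) = 2/(1+0.0352915) = 2/1.0352915 = 1.931823.
At ω = 1.931823 every |λ(B_ω)| = ω−1, so ρ_SOR = 0.931823.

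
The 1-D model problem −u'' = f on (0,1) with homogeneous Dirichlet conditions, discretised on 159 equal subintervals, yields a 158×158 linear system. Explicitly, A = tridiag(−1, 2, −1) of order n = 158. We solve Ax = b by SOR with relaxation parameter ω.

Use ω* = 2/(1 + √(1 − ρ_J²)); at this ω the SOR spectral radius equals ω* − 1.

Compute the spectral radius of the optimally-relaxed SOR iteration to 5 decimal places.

ρ_J = max_k |cos(kπ/159)| = cos(π/159) = 0.99980
√(1−ρ_J²) = |sin(π/159)| = 0.019757
Young: ω* = 2/(1+√(1−ρ_J²)) = 2/(1+0.019757) = 2/1.019757 = 1.96125.
and ρ(B_{ω*}) = 1.96125 − 1 = 0.96125.

ρ_SOR = 0.96125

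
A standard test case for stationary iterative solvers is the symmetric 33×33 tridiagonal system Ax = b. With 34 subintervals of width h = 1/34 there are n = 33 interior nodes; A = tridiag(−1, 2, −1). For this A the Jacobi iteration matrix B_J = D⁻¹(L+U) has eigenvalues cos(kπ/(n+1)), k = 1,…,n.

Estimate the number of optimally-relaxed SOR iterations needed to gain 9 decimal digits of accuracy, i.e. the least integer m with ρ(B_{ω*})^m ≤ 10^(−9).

ρ_J = max_k |cos(kπ/34)| = cos(π/34) = 0.9957342
√(1−ρ_J²) = |sin(π/34)| = 0.0922684
ω* = 2/(1 + 0.0922684) = 2/1.0922684 = 1.8310518.
ρ(B_{ω*}) = ω*−1 = 0.8310518
9·ln10 = 20.7233; −ln(0.8310518) = 0.185063; m = ⌈20.7233/0.185063⌉ = ⌈111.980⌉ = 112.

m = 112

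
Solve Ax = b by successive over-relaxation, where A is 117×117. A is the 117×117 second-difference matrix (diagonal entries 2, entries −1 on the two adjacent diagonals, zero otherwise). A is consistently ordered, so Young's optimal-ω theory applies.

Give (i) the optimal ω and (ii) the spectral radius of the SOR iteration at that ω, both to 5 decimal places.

ω* = 1.94814, ρ_SOR = 0.94814

spectrum of D⁻¹(L+U) = {cos(kπ/118) : 1≤k≤117}; ρ_J = cos(π/118) = 0.99965.
√(1−ρ_J²) = |sin(π/118)| = 0.026621
[ω*] 2 ÷ (1 + 0.026621) = 2 ÷ 1.026621 = 1.94814.
Hence ρ(B_{ω*}) = 1.94814 − 1 = 0.94814.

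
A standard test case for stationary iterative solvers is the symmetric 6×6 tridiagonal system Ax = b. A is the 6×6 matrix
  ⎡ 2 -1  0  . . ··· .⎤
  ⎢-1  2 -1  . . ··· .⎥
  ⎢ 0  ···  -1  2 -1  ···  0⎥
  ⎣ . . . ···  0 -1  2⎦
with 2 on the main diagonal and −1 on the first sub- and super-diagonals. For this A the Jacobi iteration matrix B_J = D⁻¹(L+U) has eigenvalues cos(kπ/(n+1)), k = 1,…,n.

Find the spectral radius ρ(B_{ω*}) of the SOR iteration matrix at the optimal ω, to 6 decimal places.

B_J for the 6×6 system has eigenvalues cos(kπ/7); ρ_J = cos(π/7) = 0.900969.
√(1 − cos²(π/7)) = sin(π/7) ≈ 0.4338837.
Young: ω* = 2/(1+√(1−ρ_J²)) = 2/(1+0.4338837) = 2/1.4338837 = 1.394813.
At ω = 1.394813 every |λ(B_ω)| = ω−1, so ρ_SOR = 0.394813.

ρ_SOR = 0.394813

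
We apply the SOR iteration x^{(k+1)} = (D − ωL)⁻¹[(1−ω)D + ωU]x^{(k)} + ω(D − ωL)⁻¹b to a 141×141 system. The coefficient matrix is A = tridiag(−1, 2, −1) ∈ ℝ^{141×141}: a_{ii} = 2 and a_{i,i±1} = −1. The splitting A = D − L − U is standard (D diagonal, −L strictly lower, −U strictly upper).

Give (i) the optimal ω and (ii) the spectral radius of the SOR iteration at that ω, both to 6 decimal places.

ω* = 1.956713, ρ_SOR = 0.956713

n=141: λ(B_J) = 1 − λ(A)/2 = cos(kπ/142); k=1 gives ρ_J = 0.999755.
√(1−ρ_J²) = |sin(π/142)| = 0.0221221
[ω*] 2 ÷ (1 + 0.0221221) = 2 ÷ 1.0221221 = 1.956713.
and ρ(B_{ω*}) = 1.956713 − 1 = 0.956713.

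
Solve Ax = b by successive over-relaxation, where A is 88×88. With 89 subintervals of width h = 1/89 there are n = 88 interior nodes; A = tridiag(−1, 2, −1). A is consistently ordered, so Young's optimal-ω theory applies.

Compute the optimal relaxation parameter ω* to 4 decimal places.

ω* = 1.9318

n=88: λ(B_J) = 1 − λ(A)/2 = cos(kπ/89); k=1 gives ρ_J = 0.9994.
√(1 − cos²(π/89)) = sin(π/89) ≈ 0.03529.
[ω*] 2 ÷ (1 + 0.03529) = 2 ÷ 1.03529 = 1.9318.
Hence ρ(B_{ω*}) = 1.9318 − 1 = 0.9318.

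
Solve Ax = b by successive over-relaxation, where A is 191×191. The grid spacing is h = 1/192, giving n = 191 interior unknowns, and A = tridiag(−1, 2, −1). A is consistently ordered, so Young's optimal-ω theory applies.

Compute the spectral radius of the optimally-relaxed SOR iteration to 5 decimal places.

n=191: λ(B_J) = 1 − λ(A)/2 = cos(kπ/192); k=1 gives ρ_J = 0.99987.
1 − cos²(π/192) = sin²(π/192) ⇒ √(1−ρ_J²) = sin(π/192) = 0.016362.
ω* = 2 / (1 + 0.016362) = 2 / 1.016362 ≈ 1.96780.
ρ_SOR = ω* − 1 ≈ 0.96780.

ρ_SOR = 0.96780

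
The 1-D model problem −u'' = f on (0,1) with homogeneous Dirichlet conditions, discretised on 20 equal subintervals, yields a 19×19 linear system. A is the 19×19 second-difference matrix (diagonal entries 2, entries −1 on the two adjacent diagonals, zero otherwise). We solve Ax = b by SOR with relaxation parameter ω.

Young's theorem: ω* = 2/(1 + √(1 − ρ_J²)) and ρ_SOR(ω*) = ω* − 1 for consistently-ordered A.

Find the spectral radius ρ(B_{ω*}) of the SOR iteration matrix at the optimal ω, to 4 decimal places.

ρ_SOR = 0.7295

n=19: λ(B_J) = 1 − λ(A)/2 = cos(kπ/20); k=1 gives ρ_J = 0.9877.
√(1−ρ_J²) simplifies to sin(π/20) = 0.15643.
[ω*] 2 ÷ (1 + 0.15643) = 2 ÷ 1.15643 = 1.7295.
[ρ_SOR] ω* − 1 = 0.7295.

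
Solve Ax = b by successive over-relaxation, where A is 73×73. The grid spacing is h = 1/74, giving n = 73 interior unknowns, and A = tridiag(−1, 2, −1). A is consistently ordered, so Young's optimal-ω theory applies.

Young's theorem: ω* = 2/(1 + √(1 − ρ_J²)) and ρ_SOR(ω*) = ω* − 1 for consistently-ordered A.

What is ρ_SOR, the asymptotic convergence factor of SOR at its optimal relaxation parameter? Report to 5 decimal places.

ρ_SOR = 0.91857

n=73: λ(B_J) = 1 − λ(A)/2 = cos(kπ/74); k=1 gives ρ_J = 0.99910.
√(1−ρ_J²) = |sin(π/74)| = 0.042441
Young: ω* = 2/(1+√(1−ρ_J²)) = 2/(1+0.042441) = 2/1.042441 = 1.91857.
ρ_SOR = ω* − 1 = 1.91857 − 1 = 0.91857.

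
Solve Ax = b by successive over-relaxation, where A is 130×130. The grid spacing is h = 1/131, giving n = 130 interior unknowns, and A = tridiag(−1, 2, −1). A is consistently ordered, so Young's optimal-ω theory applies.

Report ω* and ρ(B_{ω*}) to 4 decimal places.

[ρ_J] n=130: ρ(B_J) = cos(π/(n+1)) = cos(π/131) = 0.9997.
√(1 − cos²(π/131)) = sin(π/131) ≈ 0.02398.
[ω*] 2 ÷ (1 + 0.02398) = 2 ÷ 1.02398 = 1.9532.
[ρ_SOR] ω* − 1 = 0.9532.

ω* = 1.9532, ρ_SOR = 0.9532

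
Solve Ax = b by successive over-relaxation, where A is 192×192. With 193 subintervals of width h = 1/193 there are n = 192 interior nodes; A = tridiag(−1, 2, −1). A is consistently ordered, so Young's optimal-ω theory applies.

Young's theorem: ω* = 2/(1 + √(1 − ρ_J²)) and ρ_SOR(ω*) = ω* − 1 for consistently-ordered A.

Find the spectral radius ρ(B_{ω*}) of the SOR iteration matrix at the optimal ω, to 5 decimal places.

ρ_SOR = 0.96797

With n=192, ρ(Jacobi) = cos(π/193) = 0.99987.
√(1 − cos²(π/193)) = sin(π/193) ≈ 0.016277.
ω* = 2 / (1 + 0.016277) = 2 / 1.016277 ≈ 1.96797.
and ρ(B_{ω*}) = 1.96797 − 1 = 0.96797.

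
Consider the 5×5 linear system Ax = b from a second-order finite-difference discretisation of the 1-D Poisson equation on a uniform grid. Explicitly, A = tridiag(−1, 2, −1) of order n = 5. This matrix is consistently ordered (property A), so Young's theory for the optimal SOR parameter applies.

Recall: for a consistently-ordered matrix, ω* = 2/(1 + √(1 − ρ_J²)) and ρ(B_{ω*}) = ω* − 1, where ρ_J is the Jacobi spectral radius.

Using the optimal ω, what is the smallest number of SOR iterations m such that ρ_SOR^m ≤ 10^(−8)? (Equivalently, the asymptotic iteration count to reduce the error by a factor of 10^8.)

n=5: λ(B_J) = 1 − λ(A)/2 = cos(kπ/6); k=1 gives ρ_J = 0.8660254.
√(1 − cos²(π/6)) = sin(π/6) ≈ 0.5000000.
[ω*] 2 ÷ (1 + 0.5000000) = 2 ÷ 1.5000000 = 1.3333333.
ρ_SOR = ω* − 1 ≈ 0.3333333.
ρ_SOR^m ≤ 10^(−8) ⇔ m ≥ 8·ln10/(−ln 0.3333333) = 18.4207/1.09861 = 16.767; m = ⌈16.767⌉ = 17.

m = 17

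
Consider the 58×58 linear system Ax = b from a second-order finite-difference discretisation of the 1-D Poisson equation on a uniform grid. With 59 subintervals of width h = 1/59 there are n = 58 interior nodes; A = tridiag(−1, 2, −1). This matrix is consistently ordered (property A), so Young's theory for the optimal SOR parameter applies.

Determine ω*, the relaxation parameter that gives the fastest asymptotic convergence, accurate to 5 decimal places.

With n=58, ρ(Jacobi) = cos(π/59) = 0.99858.
1 − cos²(π/59) = sin²(π/59) ⇒ √(1−ρ_J²) = sin(π/59) = 0.053222.
[ω*] 2 ÷ (1 + 0.053222) = 2 ÷ 1.053222 = 1.89893.
ρ_SOR = ω* − 1 ≈ 0.89893.

ω* = 1.89893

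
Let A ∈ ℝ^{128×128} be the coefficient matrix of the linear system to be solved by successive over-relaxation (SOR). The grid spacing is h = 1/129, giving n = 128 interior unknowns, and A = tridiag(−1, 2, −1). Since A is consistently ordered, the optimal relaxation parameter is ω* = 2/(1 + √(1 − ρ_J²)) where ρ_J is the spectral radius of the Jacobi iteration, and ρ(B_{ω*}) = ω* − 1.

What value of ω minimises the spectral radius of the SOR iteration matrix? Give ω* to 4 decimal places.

n=128: λ(B_J) = 1 − λ(A)/2 = cos(kπ/129); k=1 gives ρ_J = 0.9997.
1 − cos²(π/129) = sin²(π/129) ⇒ √(1−ρ_J²) = sin(π/129) = 0.02435.
ω* = 2 / (1 + 0.02435) = 2 / 1.02435 ≈ 1.9525.
ρ_SOR = ω* − 1 = 1.9525 − 1 = 0.9525.

ω* = 1.9525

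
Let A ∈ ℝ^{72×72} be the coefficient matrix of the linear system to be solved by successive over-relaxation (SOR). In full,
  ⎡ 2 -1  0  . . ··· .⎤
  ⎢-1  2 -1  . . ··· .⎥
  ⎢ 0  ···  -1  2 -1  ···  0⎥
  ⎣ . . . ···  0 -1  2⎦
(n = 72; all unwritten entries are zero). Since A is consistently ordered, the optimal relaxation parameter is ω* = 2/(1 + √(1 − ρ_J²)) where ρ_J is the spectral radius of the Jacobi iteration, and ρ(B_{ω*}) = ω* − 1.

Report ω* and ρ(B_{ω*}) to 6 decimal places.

ρ_J = max_k |cos(kπ/73)| = cos(π/73) = 0.999074
1 − cos²(π/73) = sin²(π/73) ⇒ √(1−ρ_J²) = sin(π/73) = 0.0430222.
ω* = 2 / (1 + 0.0430222) = 2 / 1.0430222 ≈ 1.917505.
At ω = 1.917505 every |λ(B_ω)| = ω−1, so ρ_SOR = 0.917505.

ω* = 1.917505, ρ_SOR = 0.917505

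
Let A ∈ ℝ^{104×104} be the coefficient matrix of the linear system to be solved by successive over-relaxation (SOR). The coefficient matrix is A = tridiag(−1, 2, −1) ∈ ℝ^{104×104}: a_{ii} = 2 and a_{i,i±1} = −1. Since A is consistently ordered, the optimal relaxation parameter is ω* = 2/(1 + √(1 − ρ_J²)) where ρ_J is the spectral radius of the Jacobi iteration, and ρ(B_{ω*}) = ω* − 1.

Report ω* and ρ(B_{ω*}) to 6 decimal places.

[ρ_J] n=104: ρ(B_J) = cos(π/(n+1)) = cos(π/105) = 0.999552.
1 − cos²(π/105) = sin²(π/105) ⇒ √(1−ρ_J²) = sin(π/105) = 0.0299155.
So ω* = 2/1.0299155 = 1.941907 (Young).
[ρ_SOR] ω* − 1 = 0.941907.

ω* = 1.941907, ρ_SOR = 0.941907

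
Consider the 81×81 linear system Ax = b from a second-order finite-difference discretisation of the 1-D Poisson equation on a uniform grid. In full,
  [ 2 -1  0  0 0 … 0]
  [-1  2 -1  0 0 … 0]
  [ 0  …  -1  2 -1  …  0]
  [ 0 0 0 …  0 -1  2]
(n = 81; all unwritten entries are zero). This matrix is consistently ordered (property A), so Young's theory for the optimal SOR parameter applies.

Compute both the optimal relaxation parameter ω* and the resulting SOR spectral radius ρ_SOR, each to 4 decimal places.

ω* = 1.9262, ρ_SOR = 0.9262

[ρ_J] n=81: ρ(B_J) = cos(π/(n+1)) = cos(π/82) = 0.9993.
√(1−ρ_J²) simplifies to sin(π/82) = 0.03830.
ω* = 2/(1+0.03830) = 1.9262
ρ_SOR = ω* − 1 = 1.9262 − 1 = 0.9262.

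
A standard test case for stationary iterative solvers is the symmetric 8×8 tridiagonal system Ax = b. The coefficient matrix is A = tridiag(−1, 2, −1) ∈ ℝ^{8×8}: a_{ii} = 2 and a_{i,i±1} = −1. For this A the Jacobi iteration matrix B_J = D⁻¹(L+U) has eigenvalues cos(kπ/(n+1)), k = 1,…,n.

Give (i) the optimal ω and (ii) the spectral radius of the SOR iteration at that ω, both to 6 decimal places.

ω* = 1.490291, ρ_SOR = 0.490291

B_J for the 8×8 system has eigenvalues cos(kπ/9); ρ_J = cos(π/9) = 0.939693.
1 − cos²(π/9) = sin²(π/9) ⇒ √(1−ρ_J²) = sin(π/9) = 0.3420201.
ω* = 2/(1+0.3420201) = 1.490291
ρ(B_{ω*}) = ω*−1 = 0.490291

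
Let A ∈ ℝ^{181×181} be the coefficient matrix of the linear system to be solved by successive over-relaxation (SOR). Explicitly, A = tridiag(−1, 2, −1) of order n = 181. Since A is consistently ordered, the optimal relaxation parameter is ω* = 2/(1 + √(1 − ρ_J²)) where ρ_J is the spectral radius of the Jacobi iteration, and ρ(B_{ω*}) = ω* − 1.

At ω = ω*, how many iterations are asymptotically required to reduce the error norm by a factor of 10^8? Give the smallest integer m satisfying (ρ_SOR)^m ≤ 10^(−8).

B_J for the 181×181 system has eigenvalues cos(kπ/182); ρ_J = cos(π/182) = 0.9998510.
√(1−ρ_J²) simplifies to sin(π/182) = 0.0172606.
ω* = 2/(1 + 0.0172606) = 2/1.0172606 = 1.9660645.
[ρ_SOR] ω* − 1 = 0.9660645.
ρ_SOR^m ≤ 10^(−8) ⇔ m ≥ 8·ln10/(−ln 0.9660645) = 18.4207/0.0345247 = 533.551; m = ⌈533.551⌉ = 534.

m = 534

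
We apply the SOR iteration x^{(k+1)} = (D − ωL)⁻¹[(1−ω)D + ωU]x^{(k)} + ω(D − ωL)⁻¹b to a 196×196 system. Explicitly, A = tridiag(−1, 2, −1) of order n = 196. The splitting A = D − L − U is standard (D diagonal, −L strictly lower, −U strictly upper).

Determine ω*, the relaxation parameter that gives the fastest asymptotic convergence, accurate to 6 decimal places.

n=196: λ(B_J) = 1 − λ(A)/2 = cos(kπ/197); k=1 gives ρ_J = 0.999873.
√(1 − cos²(π/197)) = sin(π/197) ≈ 0.0159465.
So ω* = 2/1.0159465 = 1.968608 (Young).
ρ(B_{ω*}) = ω*−1 = 0.968608

ω* = 1.968608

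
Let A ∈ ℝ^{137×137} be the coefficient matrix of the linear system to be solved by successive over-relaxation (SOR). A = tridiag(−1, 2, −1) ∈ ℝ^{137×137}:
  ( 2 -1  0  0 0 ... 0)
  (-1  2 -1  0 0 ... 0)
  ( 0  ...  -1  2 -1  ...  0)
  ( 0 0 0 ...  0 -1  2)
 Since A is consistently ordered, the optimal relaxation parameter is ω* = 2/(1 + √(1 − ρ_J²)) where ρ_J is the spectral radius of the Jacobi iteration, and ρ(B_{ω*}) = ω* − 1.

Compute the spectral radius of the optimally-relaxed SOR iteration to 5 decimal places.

ρ_SOR = 0.95549

spectrum of D⁻¹(L+U) = {cos(kπ/138) : 1≤k≤137}; ρ_J = cos(π/138) = 0.99974.
1 − cos²(π/138) = sin²(π/138) ⇒ √(1−ρ_J²) = sin(π/138) = 0.022763.
ω* = 2 / (1 + 0.022763) = 2 / 1.022763 ≈ 1.95549.
Hence ρ(B_{ω*}) = 1.95549 − 1 = 0.95549.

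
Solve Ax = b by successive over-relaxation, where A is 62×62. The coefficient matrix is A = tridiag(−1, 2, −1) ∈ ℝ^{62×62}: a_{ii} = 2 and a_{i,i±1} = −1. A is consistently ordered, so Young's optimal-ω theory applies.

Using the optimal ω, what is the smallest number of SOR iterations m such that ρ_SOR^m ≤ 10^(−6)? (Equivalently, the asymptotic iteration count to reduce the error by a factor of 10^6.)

ρ_J = max_k |cos(kπ/63)| = cos(π/63) = 0.9987569
√(1−ρ_J²) = |sin(π/63)| = 0.0498459
ω* = 2 / (1 + 0.0498459) = 2 / 1.0498459 ≈ 1.9050415.
ρ(B_{ω*}) = ω*−1 = 0.9050415
Need (0.9050415)^m ≤ 10^(−6): m ≥ 6·ln10/|ln 0.9050415| = 13.8155/0.0997745 = 138.467 ⇒ m = 139.

m = 139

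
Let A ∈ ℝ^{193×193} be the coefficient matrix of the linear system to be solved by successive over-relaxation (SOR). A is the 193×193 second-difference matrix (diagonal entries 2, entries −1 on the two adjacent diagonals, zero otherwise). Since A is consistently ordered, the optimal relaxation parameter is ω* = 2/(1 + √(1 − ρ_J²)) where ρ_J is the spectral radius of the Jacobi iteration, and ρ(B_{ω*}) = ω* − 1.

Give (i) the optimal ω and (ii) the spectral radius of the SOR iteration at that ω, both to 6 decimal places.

[ρ_J] n=193: ρ(B_J) = cos(π/(n+1)) = cos(π/194) = 0.999869.
root = sin(π/194) = 0.0161931  (since 1−cos² = sin²).
Young: ω* = 2/(1+√(1−ρ_J²)) = 2/(1+0.0161931) = 2/1.0161931 = 1.968130.
[ρ_SOR] ω* − 1 = 0.968130.

ω* = 1.968130, ρ_SOR = 0.968130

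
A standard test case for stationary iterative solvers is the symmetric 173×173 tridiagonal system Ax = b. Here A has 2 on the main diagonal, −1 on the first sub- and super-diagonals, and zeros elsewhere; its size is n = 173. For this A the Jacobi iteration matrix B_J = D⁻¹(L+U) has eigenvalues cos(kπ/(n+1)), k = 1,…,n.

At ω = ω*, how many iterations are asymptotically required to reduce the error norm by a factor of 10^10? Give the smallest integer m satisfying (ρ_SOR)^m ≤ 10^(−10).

m = 638

ρ_J = max_k |cos(kπ/174)| = cos(π/174) = 0.9998370
1 − cos²(π/174) = sin²(π/174) ⇒ √(1−ρ_J²) = sin(π/174) = 0.0180541.
Then 2/(1+√(1−ρ_J²)) = 2/(1+0.0180541); ω* = 2/1.0180541 = 1.9645321.
Hence ρ(B_{ω*}) = 1.9645321 − 1 = 0.9645321.
(0.9645321)^m ≤ 10^{−10}  ⇒  m·ln(0.9645321) ≤ −10·ln10  ⇒  m ≥ 637.621  ⇒  m = 638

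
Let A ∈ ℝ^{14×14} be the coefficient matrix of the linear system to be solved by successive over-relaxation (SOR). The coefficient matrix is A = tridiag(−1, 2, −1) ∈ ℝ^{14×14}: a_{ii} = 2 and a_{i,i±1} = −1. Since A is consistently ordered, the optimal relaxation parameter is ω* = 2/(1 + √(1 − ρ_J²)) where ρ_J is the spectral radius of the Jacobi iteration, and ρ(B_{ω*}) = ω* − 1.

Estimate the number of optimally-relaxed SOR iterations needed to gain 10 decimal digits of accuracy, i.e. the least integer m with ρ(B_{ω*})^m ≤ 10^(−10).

spectrum of D⁻¹(L+U) = {cos(kπ/15) : 1≤k≤14}; ρ_J = cos(π/15) = 0.9781476.
√(1−ρ_J²) = |sin(π/15)| = 0.2079117
Young: ω* = 2/(1+√(1−ρ_J²)) = 2/(1+0.2079117) = 2/1.2079117 = 1.6557502.
Hence ρ(B_{ω*}) = 1.6557502 − 1 = 0.6557502.
(0.6557502)^m ≤ 10^{−10}  ⇒  m·ln(0.6557502) ≤ −10·ln10  ⇒  m ≥ 54.567  ⇒  m = 55

m = 55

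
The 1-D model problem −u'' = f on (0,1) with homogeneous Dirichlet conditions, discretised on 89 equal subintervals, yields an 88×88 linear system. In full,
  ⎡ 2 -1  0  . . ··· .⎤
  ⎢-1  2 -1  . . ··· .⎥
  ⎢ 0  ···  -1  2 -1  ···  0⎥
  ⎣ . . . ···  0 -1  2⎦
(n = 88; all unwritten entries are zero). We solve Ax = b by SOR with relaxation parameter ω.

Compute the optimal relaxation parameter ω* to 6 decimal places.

ρ_J = max_k |cos(kπ/89)| = cos(π/89) = 0.999377
√(1−ρ_J²) simplifies to sin(π/89) = 0.0352915.
Young: ω* = 2/(1+√(1−ρ_J²)) = 2/(1+0.0352915) = 2/1.0352915 = 1.931823.
ρ_SOR = ω* − 1 ≈ 0.931823.

ω* = 1.931823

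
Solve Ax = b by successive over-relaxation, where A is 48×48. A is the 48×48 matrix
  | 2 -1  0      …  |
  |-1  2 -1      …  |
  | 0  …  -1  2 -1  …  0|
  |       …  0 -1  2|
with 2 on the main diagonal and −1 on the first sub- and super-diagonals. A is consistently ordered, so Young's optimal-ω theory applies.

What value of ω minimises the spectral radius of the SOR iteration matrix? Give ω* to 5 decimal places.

ω* = 1.87958

spectrum of D⁻¹(L+U) = {cos(kπ/49) : 1≤k≤48}; ρ_J = cos(π/49) = 0.99795.
1 − cos²(π/49) = sin²(π/49) ⇒ √(1−ρ_J²) = sin(π/49) = 0.064070.
[ω*] 2 ÷ (1 + 0.064070) = 2 ÷ 1.064070 = 1.87958.
and ρ(B_{ω*}) = 1.87958 − 1 = 0.87958.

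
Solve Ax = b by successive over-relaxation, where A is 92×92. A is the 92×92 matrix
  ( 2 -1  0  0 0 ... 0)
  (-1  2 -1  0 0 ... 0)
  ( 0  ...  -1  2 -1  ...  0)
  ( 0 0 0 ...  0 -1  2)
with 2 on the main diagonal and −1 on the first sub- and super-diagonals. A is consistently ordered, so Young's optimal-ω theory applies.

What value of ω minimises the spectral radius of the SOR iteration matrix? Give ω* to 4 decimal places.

spectrum of D⁻¹(L+U) = {cos(kπ/93) : 1≤k≤92}; ρ_J = cos(π/93) = 0.9994.
1 − cos²(π/93) = sin²(π/93) ⇒ √(1−ρ_J²) = sin(π/93) = 0.03377.
ω* = 2/(1+0.03377) = 1.9347
ρ(B_{ω*}) = ω*−1 = 0.9347

ω* = 1.9347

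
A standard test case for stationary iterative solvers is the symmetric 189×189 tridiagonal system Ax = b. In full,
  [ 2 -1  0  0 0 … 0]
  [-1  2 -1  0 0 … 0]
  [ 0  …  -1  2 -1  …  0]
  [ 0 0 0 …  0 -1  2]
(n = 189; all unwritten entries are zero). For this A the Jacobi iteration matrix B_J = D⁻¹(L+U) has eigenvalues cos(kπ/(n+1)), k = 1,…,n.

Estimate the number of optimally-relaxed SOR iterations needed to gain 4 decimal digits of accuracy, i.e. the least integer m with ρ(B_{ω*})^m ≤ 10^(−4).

[ρ_J] n=189: ρ(B_J) = cos(π/(n+1)) = cos(π/190) = 0.9998633.
√(1−ρ_J²) simplifies to sin(π/190) = 0.0165339.
ω* = 2/(1+0.0165339) = 1.9674700
and ρ(B_{ω*}) = 1.9674700 − 1 = 0.9674700.
4·ln10 = 9.21034; −ln(0.9674700) = 0.0330709; m = ⌈9.21034/0.0330709⌉ = ⌈278.503⌉ = 279.

m = 279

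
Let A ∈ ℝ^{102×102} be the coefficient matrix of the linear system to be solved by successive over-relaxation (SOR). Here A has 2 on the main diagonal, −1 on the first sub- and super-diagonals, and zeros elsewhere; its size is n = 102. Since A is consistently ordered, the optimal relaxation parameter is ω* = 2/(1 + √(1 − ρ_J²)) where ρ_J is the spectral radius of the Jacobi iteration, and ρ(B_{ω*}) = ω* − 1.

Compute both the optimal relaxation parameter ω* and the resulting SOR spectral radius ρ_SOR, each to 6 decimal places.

spectrum of D⁻¹(L+U) = {cos(kπ/103) : 1≤k≤102}; ρ_J = cos(π/103) = 0.999535.
1 − cos²(π/103) = sin²(π/103) ⇒ √(1−ρ_J²) = sin(π/103) = 0.0304962.
[ω*] 2 ÷ (1 + 0.0304962) = 2 ÷ 1.0304962 = 1.940813.
ρ(B_{ω*}) = ω*−1 = 0.940813

ω* = 1.940813, ρ_SOR = 0.940813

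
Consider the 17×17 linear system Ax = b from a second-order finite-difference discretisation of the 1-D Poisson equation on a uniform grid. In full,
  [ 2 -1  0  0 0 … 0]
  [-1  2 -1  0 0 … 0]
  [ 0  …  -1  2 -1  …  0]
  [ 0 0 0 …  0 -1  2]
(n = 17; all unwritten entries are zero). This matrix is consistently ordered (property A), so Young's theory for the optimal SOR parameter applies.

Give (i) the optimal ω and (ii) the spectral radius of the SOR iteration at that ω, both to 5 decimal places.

ω* = 1.70409, ρ_SOR = 0.70409

[ρ_J] n=17: ρ(B_J) = cos(π/(n+1)) = cos(π/18) = 0.98481.
√(1 − cos²(π/18)) = sin(π/18) ≈ 0.173648.
ω* = 2/(1 + 0.173648) = 2/1.173648 = 1.70409.
Hence ρ(B_{ω*}) = 1.70409 − 1 = 0.70409.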